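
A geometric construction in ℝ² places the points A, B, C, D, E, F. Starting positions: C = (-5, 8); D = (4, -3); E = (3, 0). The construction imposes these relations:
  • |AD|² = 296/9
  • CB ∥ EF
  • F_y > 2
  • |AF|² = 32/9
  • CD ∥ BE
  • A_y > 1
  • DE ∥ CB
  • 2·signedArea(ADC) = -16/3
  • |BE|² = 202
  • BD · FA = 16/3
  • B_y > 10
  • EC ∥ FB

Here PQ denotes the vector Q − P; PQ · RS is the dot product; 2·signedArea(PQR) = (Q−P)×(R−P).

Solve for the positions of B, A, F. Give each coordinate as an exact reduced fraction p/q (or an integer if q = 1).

A = (2/3, 5/3)
B = (-6, 11)
F = (2, 3)

1. B_x = -6  [CD ∥ BE ∩ DE ∥ CB]
2. B_y = 11  [CD ∥ BE ∩ DE ∥ CB]
   → B = (-6, 11)
3. A_x = 2/3  [line -11·x + -9·y + 67/3 = 0 ∩ |AD|² = 296/9]
4. A_y = 5/3  [line -11·x + -9·y + 67/3 = 0 ∩ |AD|² = 296/9]
   → A = (2/3, 5/3)
5. F_x = 2  [EC ∥ FB ∩ CB ∥ EF]
6. F_y = 3  [EC ∥ FB ∩ CB ∥ EF]
   → F = (2, 3)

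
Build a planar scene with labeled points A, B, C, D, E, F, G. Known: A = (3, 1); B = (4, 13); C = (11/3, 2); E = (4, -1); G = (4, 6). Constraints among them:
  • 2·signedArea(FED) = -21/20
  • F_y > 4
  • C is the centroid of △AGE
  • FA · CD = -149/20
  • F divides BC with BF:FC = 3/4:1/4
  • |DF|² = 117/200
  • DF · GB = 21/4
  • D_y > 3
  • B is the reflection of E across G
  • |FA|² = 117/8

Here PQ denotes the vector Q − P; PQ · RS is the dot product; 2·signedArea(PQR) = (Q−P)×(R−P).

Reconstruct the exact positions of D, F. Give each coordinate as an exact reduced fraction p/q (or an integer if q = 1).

D = (18/5, 4)
F = (15/4, 19/4)

1. F_x = 15/4  [F divides BC with BF:FC = 3/4:1/4]
2. F_y = 19/4  [F divides BC with BF:FC = 3/4:1/4]
   → F = (15/4, 19/4)
3. D_x = 18/5  [DF · GB = 21/4 ∩ FA · CD = -149/20]
4. D_y = 4  [DF · GB = 21/4 ∩ FA · CD = -149/20]
   → D = (18/5, 4)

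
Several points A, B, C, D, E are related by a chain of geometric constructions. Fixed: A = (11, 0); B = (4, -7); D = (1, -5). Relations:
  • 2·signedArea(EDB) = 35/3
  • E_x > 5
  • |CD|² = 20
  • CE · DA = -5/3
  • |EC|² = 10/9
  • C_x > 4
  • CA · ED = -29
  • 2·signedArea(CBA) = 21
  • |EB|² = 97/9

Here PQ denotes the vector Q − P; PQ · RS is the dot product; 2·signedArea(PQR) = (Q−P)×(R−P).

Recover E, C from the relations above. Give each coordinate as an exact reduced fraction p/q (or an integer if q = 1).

C = (5, -3)
E = (16/3, -4)

1. C_x = 5  [line -7·x + 7·y + 56 = 0 ∩ |CD|² = 20]
2. C_y = -3  [line -7·x + 7·y + 56 = 0 ∩ |CD|² = 20]
   → C = (5, -3)
3. E_x = 16/3  [2·signedArea(EDB) = 35/3 ∩ CA · ED = -29]
4. E_y = -4  [2·signedArea(EDB) = 35/3 ∩ CA · ED = -29]
   → E = (16/3, -4)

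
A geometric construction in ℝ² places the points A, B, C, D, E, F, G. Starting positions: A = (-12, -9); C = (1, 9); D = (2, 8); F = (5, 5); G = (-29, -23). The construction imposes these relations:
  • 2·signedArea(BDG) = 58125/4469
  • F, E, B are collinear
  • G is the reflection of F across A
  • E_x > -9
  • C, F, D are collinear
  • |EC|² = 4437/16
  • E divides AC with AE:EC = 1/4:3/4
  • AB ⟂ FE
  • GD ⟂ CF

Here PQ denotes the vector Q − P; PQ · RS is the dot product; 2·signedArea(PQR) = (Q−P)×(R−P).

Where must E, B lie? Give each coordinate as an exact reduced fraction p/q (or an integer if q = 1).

1. E_x = -35/4  [E divides AC with AE:EC = 1/4:3/4]
2. E_y = -9/2  [E divides AC with AE:EC = 1/4:3/4]
   → E = (-35/4, -9/2)
3. B_x = -58340/4469  [F, E, B are collinear ∩ AB ⟂ FE]
4. B_y = -33401/4469  [F, E, B are collinear ∩ AB ⟂ FE]
   → B = (-58340/4469, -33401/4469)

B = (-58340/4469, -33401/4469)
E = (-35/4, -9/2)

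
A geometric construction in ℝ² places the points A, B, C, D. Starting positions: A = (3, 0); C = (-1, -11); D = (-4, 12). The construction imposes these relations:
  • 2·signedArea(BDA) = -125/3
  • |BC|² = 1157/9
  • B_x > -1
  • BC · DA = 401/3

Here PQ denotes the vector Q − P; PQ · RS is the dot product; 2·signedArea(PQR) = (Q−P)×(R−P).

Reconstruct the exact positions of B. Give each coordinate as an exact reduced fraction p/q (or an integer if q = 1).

B = (-2/3, 1/3)

1. B_x = -2/3  [2·signedArea(BDA) = -125/3 ∩ BC · DA = 401/3]
2. B_y = 1/3  [2·signedArea(BDA) = -125/3 ∩ BC · DA = 401/3]
   → B = (-2/3, 1/3)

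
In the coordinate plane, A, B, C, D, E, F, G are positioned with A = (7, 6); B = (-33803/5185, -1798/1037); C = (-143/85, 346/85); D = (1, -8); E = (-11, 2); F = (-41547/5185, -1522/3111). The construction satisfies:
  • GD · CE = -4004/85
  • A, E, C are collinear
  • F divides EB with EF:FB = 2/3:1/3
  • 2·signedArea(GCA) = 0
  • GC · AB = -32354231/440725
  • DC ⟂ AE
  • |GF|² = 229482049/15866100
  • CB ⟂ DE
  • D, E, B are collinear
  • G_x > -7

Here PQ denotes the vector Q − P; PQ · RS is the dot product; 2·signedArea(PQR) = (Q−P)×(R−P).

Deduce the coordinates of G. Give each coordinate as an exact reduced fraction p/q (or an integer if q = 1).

1. G_x = -13/2  [2·signedArea(GCA) = 0 ∩ GD · CE = -4004/85]
2. G_y = 3  [2·signedArea(GCA) = 0 ∩ GD · CE = -4004/85]
   → G = (-13/2, 3)

G = (-13/2, 3)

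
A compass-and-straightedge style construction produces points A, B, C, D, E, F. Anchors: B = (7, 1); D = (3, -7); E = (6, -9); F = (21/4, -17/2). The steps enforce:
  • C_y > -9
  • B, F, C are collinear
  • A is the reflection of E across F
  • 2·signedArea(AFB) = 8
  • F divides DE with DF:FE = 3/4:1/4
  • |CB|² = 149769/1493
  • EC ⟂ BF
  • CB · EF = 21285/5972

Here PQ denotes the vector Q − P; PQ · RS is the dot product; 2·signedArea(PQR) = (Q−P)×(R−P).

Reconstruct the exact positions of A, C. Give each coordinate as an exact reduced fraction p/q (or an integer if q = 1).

1. A_x = 9/2  [A is the reflection of E across F]
2. A_y = -8  [A is the reflection of E across F]
   → A = (9/2, -8)
3. C_x = 7742/1493  [B, F, C are collinear ∩ EC ⟂ BF]
4. C_y = -13213/1493  [B, F, C are collinear ∩ EC ⟂ BF]
   → C = (7742/1493, -13213/1493)

A = (9/2, -8)
C = (7742/1493, -13213/1493)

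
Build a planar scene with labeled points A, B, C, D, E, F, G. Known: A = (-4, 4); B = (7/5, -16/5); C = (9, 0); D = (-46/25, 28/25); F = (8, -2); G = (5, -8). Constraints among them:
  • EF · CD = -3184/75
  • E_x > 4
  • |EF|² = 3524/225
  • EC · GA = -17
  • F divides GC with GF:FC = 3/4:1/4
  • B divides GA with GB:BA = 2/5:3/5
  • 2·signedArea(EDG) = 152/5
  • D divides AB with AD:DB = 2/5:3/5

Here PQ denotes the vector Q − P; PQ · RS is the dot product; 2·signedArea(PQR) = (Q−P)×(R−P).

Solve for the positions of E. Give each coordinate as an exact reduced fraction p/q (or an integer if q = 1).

1. E_x = 304/75  [2·signedArea(EDG) = 152/5 ∩ EF · CD = -3184/75]
2. E_y = -172/75  [2·signedArea(EDG) = 152/5 ∩ EF · CD = -3184/75]
   → E = (304/75, -172/75)

E = (304/75, -172/75)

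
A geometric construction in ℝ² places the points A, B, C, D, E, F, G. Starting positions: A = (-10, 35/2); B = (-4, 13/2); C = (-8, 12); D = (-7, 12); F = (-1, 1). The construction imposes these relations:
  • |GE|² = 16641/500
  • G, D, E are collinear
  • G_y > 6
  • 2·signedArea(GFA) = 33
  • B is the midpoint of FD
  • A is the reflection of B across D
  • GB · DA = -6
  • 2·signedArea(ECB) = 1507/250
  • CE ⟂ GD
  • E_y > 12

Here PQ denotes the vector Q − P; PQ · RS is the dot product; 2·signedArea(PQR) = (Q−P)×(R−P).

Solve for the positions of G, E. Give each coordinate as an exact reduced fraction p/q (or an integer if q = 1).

1. G_x = -6  [GB · DA = -6 ∩ 2·signedArea(GFA) = 33]
2. G_y = 13/2  [GB · DA = -6 ∩ 2·signedArea(GFA) = 33]
   → G = (-6, 13/2)
3. E_x = -879/125  [G, D, E are collinear ∩ CE ⟂ GD]
4. E_y = 1522/125  [G, D, E are collinear ∩ CE ⟂ GD]
   → E = (-879/125, 1522/125)

E = (-879/125, 1522/125)
G = (-6, 13/2)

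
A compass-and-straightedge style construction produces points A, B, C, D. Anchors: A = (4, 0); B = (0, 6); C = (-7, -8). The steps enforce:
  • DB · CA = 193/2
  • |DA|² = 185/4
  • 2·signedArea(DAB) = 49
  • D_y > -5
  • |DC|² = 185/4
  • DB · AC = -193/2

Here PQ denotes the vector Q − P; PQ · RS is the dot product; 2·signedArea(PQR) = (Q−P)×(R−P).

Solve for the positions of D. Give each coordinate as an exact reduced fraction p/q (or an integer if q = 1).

D = (-3/2, -4)

1. D_x = -3/2  [DB · CA = 193/2 ∩ 2·signedArea(DAB) = 49]
2. D_y = -4  [DB · CA = 193/2 ∩ 2·signedArea(DAB) = 49]
   → D = (-3/2, -4)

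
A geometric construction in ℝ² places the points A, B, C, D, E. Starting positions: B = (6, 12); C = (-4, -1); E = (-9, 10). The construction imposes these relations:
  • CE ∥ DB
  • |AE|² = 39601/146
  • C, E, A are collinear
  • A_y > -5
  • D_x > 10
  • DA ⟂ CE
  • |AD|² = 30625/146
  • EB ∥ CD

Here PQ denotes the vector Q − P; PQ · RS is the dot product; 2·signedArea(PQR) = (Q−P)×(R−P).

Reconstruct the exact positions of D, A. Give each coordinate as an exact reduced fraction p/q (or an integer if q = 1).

A = (-319/146, -729/146)
D = (11, 1)

1. D_x = 11  [CE ∥ DB ∩ EB ∥ CD]
2. D_y = 1  [CE ∥ DB ∩ EB ∥ CD]
   → D = (11, 1)
3. A_x = -319/146  [C, E, A are collinear ∩ DA ⟂ CE]
4. A_y = -729/146  [C, E, A are collinear ∩ DA ⟂ CE]
   → A = (-319/146, -729/146)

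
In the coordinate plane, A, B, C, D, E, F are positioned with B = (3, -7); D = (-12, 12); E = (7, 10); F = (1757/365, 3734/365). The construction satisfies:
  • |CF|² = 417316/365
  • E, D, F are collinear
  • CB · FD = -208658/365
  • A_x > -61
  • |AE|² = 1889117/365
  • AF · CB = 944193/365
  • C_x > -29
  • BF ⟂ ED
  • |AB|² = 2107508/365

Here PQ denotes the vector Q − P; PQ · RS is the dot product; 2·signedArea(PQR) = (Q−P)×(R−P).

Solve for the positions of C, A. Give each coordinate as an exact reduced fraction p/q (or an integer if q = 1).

1. C_x = -10517/365  [line 6137/365·x + -646/365·y + 37145/73 = 0 ∩ |CF|² = 417316/365]
2. C_y = 5026/365  [line 6137/365·x + -646/365·y + 37145/73 = 0 ∩ |CF|² = 417316/365]
   → C = (-10517/365, 5026/365)
3. A_x = -22129/365  [line -11612/365·x + 7581/365·y + -965851/365 = 0 ∩ |AB|² = 2107508/365]
4. A_y = 12607/365  [line -11612/365·x + 7581/365·y + -965851/365 = 0 ∩ |AB|² = 2107508/365]
   → A = (-22129/365, 12607/365)

A = (-22129/365, 12607/365)
C = (-10517/365, 5026/365)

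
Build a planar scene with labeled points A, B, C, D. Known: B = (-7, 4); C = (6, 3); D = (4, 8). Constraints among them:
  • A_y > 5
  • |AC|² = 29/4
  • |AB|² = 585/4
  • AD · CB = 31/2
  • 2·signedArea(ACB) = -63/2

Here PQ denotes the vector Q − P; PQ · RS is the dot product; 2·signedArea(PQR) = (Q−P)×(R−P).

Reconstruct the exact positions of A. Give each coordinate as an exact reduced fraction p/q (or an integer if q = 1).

1. A_x = 5  [2·signedArea(ACB) = -63/2 ∩ AD · CB = 31/2]
2. A_y = 11/2  [2·signedArea(ACB) = -63/2 ∩ AD · CB = 31/2]
   → A = (5, 11/2)

A = (5, 11/2)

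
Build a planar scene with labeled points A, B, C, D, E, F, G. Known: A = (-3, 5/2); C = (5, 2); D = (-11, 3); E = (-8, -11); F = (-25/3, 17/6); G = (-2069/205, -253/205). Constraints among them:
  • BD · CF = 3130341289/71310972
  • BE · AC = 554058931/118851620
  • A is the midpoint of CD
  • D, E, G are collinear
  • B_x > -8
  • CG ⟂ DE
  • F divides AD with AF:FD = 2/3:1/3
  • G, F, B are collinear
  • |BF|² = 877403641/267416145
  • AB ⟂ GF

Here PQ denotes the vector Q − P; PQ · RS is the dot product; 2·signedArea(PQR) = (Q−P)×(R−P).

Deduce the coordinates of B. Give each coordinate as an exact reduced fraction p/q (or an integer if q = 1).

B = (-226240927/29712905, 267169037/59425810)

1. B_x = -226240927/29712905  [G, F, B are collinear ∩ AB ⟂ GF]
2. B_y = 267169037/59425810  [G, F, B are collinear ∩ AB ⟂ GF]
   → B = (-226240927/29712905, 267169037/59425810)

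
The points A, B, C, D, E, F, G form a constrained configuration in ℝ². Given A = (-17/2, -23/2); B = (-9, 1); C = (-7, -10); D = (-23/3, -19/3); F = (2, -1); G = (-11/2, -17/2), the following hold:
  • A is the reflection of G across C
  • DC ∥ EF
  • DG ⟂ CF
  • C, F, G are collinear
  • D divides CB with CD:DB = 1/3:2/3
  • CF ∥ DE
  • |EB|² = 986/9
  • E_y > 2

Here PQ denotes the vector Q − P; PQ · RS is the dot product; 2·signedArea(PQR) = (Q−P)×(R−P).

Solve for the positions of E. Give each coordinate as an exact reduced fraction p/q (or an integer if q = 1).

1. E_x = 4/3  [DC ∥ EF ∩ CF ∥ DE]
2. E_y = 8/3  [DC ∥ EF ∩ CF ∥ DE]
   → E = (4/3, 8/3)

E = (4/3, 8/3)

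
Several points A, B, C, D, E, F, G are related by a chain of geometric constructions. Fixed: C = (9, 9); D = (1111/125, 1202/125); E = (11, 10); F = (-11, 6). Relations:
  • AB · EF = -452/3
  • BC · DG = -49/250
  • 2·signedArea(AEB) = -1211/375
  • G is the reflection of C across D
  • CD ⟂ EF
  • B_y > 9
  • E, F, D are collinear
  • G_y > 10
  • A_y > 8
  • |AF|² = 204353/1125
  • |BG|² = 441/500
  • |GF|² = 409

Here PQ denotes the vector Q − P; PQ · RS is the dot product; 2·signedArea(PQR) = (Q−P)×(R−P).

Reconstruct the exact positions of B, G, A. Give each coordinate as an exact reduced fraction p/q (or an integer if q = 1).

A = (833/375, 1077/125)
B = (1118/125, 2327/250)
G = (1097/125, 1279/125)

1. G_x = 1097/125  [G is the reflection of C across D]
2. G_y = 1279/125  [G is the reflection of C across D]
   → G = (1097/125, 1279/125)
3. B_x = 1118/125  [line 14/125·x + -77/125·y + 1183/250 = 0 ∩ |BG|² = 441/500]
4. B_y = 2327/250  [line 14/125·x + -77/125·y + 1183/250 = 0 ∩ |BG|² = 441/500]
   → B = (1118/125, 2327/250)
5. A_x = 833/375  [AB · EF = -452/3 ∩ 2·signedArea(AEB) = -1211/375]
6. A_y = 1077/125  [AB · EF = -452/3 ∩ 2·signedArea(AEB) = -1211/375]
   → A = (833/375, 1077/125)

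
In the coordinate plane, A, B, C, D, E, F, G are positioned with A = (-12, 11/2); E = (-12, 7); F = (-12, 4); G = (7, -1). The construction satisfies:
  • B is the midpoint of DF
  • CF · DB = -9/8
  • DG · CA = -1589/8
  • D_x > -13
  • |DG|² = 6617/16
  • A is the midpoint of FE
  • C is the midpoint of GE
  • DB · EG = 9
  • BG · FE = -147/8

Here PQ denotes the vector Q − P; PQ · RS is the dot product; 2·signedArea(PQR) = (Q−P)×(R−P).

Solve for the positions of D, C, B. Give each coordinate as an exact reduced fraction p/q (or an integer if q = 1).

1. C_x = -5/2  [C is the midpoint of GE]
2. C_y = 3  [C is the midpoint of GE]
   → C = (-5/2, 3)
3. B_y = 41/8  [BG · FE = -147/8]
4. D_x = -12  [line 19/2·x + -5/2·y + 1037/8 = 0 ∩ |DG|² = 6617/16]
5. D_y = 25/4  [line 19/2·x + -5/2·y + 1037/8 = 0 ∩ |DG|² = 6617/16]
   → D = (-12, 25/4)
6. B_x = -12  [DB · EG = 9 ∩ B is the midpoint of DF]
   → B = (-12, 41/8)
7. B_y = 41/8  [DB · EG = 9 ∩ B is the midpoint of DF]
   → B = (-12, 41/8)

B = (-12, 41/8)
C = (-5/2, 3)
D = (-12, 25/4)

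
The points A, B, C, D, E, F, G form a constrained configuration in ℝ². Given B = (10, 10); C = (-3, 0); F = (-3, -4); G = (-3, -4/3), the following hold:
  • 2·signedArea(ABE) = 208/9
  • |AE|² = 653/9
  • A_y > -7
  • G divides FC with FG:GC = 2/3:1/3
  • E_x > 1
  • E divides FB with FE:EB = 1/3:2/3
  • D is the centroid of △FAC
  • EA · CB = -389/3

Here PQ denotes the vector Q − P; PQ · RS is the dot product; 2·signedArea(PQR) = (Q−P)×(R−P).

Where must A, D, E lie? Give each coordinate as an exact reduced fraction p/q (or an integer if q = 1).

1. E_x = 4/3  [E divides FB with FE:EB = 1/3:2/3]
2. E_y = 2/3  [E divides FB with FE:EB = 1/3:2/3]
   → E = (4/3, 2/3)
3. A_x = -3  [2·signedArea(ABE) = 208/9 ∩ EA · CB = -389/3]
4. A_y = -20/3  [2·signedArea(ABE) = 208/9 ∩ EA · CB = -389/3]
   → A = (-3, -20/3)
5. D_x = -3  [D is the centroid of △FAC]
6. D_y = -32/9  [D is the centroid of △FAC]
   → D = (-3, -32/9)

A = (-3, -20/3)
D = (-3, -32/9)
E = (4/3, 2/3)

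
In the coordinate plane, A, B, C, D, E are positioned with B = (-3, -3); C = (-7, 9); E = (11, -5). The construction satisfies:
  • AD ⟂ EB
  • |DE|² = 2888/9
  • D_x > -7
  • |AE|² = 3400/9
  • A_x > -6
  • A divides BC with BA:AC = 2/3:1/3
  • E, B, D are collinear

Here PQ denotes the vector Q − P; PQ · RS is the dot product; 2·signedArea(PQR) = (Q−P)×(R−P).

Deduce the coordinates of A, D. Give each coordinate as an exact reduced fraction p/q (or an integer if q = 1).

A = (-17/3, 5)
D = (-101/15, -37/15)

1. A_x = -17/3  [A divides BC with BA:AC = 2/3:1/3]
2. A_y = 5  [A divides BC with BA:AC = 2/3:1/3]
   → A = (-17/3, 5)
3. D_x = -101/15  [E, B, D are collinear ∩ AD ⟂ EB]
4. D_y = -37/15  [E, B, D are collinear ∩ AD ⟂ EB]
   → D = (-101/15, -37/15)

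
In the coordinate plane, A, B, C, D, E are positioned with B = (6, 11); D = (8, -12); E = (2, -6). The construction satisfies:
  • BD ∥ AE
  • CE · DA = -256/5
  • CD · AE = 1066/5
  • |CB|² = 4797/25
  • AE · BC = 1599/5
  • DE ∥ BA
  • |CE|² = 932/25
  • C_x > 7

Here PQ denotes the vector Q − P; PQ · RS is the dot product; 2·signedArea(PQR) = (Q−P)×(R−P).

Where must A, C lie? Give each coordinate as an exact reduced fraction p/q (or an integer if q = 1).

1. A_x = 0  [BD ∥ AE ∩ DE ∥ BA]
2. A_y = 17  [BD ∥ AE ∩ DE ∥ BA]
   → A = (0, 17)
3. C_x = 36/5  [CE · DA = -256/5 ∩ CD · AE = 1066/5]
4. C_y = -14/5  [CE · DA = -256/5 ∩ CD · AE = 1066/5]
   → C = (36/5, -14/5)

A = (0, 17)
C = (36/5, -14/5)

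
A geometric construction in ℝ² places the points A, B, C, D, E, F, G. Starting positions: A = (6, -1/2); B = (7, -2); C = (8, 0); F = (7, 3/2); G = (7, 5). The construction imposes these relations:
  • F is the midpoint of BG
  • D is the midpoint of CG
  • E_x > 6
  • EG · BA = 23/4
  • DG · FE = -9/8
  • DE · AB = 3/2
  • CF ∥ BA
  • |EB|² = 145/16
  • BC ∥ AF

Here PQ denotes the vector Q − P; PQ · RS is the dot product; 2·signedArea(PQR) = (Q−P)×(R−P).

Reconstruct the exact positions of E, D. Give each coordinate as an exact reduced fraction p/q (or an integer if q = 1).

1. E_x = 27/4  [line 1·x + -3/2·y + -21/4 = 0 ∩ |EB|² = 145/16]
2. E_y = 1  [line 1·x + -3/2·y + -21/4 = 0 ∩ |EB|² = 145/16]
   → E = (27/4, 1)
3. D_x = 15/2  [D is the midpoint of CG]
4. D_y = 5/2  [D is the midpoint of CG]
   → D = (15/2, 5/2)

D = (15/2, 5/2)
E = (27/4, 1)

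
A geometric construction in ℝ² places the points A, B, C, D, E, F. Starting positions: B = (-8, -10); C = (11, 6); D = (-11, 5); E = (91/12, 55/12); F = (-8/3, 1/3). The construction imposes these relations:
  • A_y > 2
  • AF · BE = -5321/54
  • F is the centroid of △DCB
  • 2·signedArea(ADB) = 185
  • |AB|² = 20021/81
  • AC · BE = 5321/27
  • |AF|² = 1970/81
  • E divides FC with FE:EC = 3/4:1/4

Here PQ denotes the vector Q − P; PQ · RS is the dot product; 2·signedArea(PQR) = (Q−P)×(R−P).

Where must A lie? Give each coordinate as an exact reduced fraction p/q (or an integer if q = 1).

1. A_x = 17/9  [AF · BE = -5321/54 ∩ 2·signedArea(ADB) = 185]
2. A_y = 20/9  [AF · BE = -5321/54 ∩ 2·signedArea(ADB) = 185]
   → A = (17/9, 20/9)

A = (17/9, 20/9)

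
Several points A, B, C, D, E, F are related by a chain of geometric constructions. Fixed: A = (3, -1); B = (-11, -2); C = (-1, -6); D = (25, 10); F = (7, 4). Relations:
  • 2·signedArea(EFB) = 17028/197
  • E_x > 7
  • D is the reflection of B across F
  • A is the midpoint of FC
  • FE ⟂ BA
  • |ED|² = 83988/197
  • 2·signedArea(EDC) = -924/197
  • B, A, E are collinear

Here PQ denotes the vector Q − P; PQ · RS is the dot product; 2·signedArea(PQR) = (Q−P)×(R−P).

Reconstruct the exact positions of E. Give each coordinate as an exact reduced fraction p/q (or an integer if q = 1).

1. E_x = 1445/197  [B, A, E are collinear ∩ FE ⟂ BA]
2. E_y = -136/197  [B, A, E are collinear ∩ FE ⟂ BA]
   → E = (1445/197, -136/197)

E = (1445/197, -136/197)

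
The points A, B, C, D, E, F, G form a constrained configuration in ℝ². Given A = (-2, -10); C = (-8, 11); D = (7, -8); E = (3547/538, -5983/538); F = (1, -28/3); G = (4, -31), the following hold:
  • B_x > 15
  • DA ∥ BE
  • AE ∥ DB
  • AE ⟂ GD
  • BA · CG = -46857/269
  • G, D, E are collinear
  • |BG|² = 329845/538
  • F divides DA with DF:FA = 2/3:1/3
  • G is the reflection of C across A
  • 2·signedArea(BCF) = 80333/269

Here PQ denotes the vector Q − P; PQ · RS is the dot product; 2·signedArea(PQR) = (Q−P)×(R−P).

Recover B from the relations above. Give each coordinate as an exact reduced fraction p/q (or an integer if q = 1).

B = (8389/538, -4907/538)

1. B_x = 8389/538  [DA ∥ BE ∩ AE ∥ DB]
2. B_y = -4907/538  [DA ∥ BE ∩ AE ∥ DB]
   → B = (8389/538, -4907/538)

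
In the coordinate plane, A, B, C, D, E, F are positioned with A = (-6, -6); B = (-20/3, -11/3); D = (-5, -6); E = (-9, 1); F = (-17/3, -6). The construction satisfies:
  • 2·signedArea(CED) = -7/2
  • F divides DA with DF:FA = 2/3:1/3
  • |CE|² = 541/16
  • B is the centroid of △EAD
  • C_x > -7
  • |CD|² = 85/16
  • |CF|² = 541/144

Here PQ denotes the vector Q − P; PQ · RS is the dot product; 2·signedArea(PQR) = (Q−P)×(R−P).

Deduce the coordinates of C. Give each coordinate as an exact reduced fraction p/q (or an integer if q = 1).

1. C_x = -13/2  [line 7·x + 4·y + 125/2 = 0 ∩ |CE|² = 541/16]
2. C_y = -17/4  [line 7·x + 4·y + 125/2 = 0 ∩ |CE|² = 541/16]
   → C = (-13/2, -17/4)

C = (-13/2, -17/4)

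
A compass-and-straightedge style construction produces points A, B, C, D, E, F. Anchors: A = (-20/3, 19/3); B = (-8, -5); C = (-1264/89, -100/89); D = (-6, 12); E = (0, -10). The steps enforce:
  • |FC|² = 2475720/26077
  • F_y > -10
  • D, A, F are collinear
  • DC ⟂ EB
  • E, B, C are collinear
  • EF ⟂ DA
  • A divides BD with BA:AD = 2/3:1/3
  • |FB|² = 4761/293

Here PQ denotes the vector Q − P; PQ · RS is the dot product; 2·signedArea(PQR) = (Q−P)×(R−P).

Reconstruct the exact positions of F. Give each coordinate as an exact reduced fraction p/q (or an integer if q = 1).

F = (-2482/293, -2638/293)

1. F_x = -2482/293  [D, A, F are collinear ∩ EF ⟂ DA]
2. F_y = -2638/293  [D, A, F are collinear ∩ EF ⟂ DA]
   → F = (-2482/293, -2638/293)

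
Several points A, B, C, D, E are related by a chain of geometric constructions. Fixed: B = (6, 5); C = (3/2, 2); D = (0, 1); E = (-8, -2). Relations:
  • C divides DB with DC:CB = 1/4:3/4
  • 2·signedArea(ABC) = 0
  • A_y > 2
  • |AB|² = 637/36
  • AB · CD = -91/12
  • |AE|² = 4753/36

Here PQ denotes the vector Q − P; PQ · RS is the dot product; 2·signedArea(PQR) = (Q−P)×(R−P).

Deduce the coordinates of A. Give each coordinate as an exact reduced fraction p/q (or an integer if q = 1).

A = (5/2, 8/3)

1. A_x = 5/2  [2·signedArea(ABC) = 0 ∩ AB · CD = -91/12]
2. A_y = 8/3  [2·signedArea(ABC) = 0 ∩ AB · CD = -91/12]
   → A = (5/2, 8/3)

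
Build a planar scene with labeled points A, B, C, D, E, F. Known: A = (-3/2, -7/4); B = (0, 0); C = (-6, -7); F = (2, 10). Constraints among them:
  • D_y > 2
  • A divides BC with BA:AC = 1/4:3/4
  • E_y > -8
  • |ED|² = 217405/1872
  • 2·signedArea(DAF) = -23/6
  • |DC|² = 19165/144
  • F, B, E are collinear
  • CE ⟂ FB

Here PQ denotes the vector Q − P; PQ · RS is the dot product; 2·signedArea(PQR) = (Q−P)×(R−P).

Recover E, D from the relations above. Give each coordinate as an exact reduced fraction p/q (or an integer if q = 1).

D = (1/6, 11/4)
E = (-41/26, -205/26)

1. E_x = -41/26  [F, B, E are collinear ∩ CE ⟂ FB]
2. E_y = -205/26  [F, B, E are collinear ∩ CE ⟂ FB]
   → E = (-41/26, -205/26)
3. D_x = 1/6  [line -47/4·x + 7/2·y + -23/3 = 0 ∩ |DC|² = 19165/144]
4. D_y = 11/4  [line -47/4·x + 7/2·y + -23/3 = 0 ∩ |DC|² = 19165/144]
   → D = (1/6, 11/4)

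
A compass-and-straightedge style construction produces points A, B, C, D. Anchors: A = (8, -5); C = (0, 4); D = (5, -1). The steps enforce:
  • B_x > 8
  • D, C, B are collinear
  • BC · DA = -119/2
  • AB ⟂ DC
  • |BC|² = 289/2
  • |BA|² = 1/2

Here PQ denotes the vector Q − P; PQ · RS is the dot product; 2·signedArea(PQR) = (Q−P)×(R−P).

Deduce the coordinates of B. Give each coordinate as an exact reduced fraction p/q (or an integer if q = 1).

B = (17/2, -9/2)

1. B_x = 17/2  [D, C, B are collinear ∩ AB ⟂ DC]
2. B_y = -9/2  [D, C, B are collinear ∩ AB ⟂ DC]
   → B = (17/2, -9/2)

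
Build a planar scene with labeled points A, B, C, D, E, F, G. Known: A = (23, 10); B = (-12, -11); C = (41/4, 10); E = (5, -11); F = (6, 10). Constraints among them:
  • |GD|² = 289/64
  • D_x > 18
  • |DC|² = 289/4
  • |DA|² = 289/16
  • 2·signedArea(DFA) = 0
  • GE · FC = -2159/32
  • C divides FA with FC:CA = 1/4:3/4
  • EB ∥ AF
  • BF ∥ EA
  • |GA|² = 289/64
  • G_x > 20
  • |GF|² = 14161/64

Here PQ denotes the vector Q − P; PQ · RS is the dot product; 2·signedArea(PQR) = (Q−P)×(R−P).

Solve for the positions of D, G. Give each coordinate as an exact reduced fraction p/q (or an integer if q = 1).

1. D_y = 10  [2·signedArea(DFA) = 0]
2. D_x = 75/4  [|DC|² = 289/4]
   → D = (75/4, 10)
3. G_x = 167/8  [GE · FC = -2159/32]
4. G_y = 10  [|GA|² = 289/64]
   → G = (167/8, 10)

D = (75/4, 10)
G = (167/8, 10)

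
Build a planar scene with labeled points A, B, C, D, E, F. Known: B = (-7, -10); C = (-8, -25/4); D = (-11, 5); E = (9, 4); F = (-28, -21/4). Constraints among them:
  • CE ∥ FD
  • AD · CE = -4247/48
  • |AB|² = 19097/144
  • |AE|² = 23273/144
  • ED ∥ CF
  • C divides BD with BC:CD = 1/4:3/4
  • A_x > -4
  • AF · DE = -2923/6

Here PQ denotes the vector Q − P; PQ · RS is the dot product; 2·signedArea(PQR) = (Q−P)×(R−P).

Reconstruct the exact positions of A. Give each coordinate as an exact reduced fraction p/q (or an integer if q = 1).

1. A_x = -10/3  [AF · DE = -2923/6 ∩ AD · CE = -4247/48]
2. A_y = 11/12  [AF · DE = -2923/6 ∩ AD · CE = -4247/48]
   → A = (-10/3, 11/12)

A = (-10/3, 11/12)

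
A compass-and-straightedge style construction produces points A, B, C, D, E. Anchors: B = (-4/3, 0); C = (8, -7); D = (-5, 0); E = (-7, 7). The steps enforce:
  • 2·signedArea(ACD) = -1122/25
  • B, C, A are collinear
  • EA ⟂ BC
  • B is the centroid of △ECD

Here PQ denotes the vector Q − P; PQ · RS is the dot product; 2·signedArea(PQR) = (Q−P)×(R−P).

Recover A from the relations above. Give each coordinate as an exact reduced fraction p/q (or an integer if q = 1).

1. A_x = -208/25  [B, C, A are collinear ∩ EA ⟂ BC]
2. A_y = 131/25  [B, C, A are collinear ∩ EA ⟂ BC]
   → A = (-208/25, 131/25)

A = (-208/25, 131/25)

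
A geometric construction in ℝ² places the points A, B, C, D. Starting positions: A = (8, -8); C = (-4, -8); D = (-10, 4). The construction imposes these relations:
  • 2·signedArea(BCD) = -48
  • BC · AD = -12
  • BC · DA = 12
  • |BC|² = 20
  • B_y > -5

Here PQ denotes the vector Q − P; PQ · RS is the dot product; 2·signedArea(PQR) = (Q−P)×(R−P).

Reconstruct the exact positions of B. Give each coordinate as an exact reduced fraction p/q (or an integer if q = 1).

1. B_x = -2  [2·signedArea(BCD) = -48 ∩ BC · DA = 12]
2. B_y = -4  [2·signedArea(BCD) = -48 ∩ BC · DA = 12]
   → B = (-2, -4)

B = (-2, -4)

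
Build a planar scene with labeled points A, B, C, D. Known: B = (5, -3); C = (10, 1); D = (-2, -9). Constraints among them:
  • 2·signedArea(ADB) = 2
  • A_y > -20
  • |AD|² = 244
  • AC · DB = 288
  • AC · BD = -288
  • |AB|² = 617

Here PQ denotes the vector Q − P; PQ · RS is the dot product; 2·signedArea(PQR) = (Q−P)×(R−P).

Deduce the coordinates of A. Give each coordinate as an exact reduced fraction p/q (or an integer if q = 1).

1. A_x = -14  [AC · DB = 288 ∩ 2·signedArea(ADB) = 2]
2. A_y = -19  [AC · DB = 288 ∩ 2·signedArea(ADB) = 2]
   → A = (-14, -19)

A = (-14, -19)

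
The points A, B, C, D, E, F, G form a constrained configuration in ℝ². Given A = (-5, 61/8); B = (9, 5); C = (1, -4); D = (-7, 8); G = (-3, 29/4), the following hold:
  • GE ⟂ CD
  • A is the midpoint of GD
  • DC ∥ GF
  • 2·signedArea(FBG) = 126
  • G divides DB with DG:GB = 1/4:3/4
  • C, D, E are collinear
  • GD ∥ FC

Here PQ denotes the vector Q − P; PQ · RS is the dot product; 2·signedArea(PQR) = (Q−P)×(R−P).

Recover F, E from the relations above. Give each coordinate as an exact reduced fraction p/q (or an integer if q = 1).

E = (-141/26, 293/52)
F = (5, -19/4)

1. F_x = 5  [GD ∥ FC ∩ DC ∥ GF]
2. F_y = -19/4  [GD ∥ FC ∩ DC ∥ GF]
   → F = (5, -19/4)
3. E_x = -141/26  [C, D, E are collinear ∩ GE ⟂ CD]
4. E_y = 293/52  [C, D, E are collinear ∩ GE ⟂ CD]
   → E = (-141/26, 293/52)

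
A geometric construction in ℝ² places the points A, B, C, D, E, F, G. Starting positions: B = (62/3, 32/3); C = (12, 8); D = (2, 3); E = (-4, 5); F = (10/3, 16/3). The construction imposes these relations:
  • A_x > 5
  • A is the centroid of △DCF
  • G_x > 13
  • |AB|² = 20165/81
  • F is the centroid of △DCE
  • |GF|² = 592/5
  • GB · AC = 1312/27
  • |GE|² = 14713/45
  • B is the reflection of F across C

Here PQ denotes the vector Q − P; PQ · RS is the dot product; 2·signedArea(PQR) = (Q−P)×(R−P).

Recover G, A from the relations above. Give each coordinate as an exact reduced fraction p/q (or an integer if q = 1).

1. A_x = 52/9  [A is the centroid of △DCF]
2. A_y = 49/9  [A is the centroid of △DCF]
   → A = (52/9, 49/9)
3. G_x = 206/15  [line -56/9·x + -23/9·y + 2896/27 = 0 ∩ |GE|² = 14713/45]
4. G_y = 128/15  [line -56/9·x + -23/9·y + 2896/27 = 0 ∩ |GE|² = 14713/45]
   → G = (206/15, 128/15)

A = (52/9, 49/9)
G = (206/15, 128/15)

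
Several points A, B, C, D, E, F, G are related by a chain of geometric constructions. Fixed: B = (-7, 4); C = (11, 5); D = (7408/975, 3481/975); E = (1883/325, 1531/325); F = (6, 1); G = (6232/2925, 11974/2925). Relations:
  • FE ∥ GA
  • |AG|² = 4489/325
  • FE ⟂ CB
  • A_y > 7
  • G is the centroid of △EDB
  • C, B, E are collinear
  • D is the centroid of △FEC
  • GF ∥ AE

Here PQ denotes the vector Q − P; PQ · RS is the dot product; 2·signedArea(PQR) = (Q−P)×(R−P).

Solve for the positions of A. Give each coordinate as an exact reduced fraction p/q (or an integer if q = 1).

1. A_x = 433/225  [GF ∥ AE ∩ FE ∥ GA]
2. A_y = 1756/225  [GF ∥ AE ∩ FE ∥ GA]
   → A = (433/225, 1756/225)

A = (433/225, 1756/225)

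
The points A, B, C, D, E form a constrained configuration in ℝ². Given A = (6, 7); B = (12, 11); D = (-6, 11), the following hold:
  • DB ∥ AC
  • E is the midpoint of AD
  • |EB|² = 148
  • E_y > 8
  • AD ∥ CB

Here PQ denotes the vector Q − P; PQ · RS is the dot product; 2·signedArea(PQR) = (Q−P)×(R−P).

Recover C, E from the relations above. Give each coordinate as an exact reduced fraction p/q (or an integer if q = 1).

1. C_x = 24  [AD ∥ CB ∩ DB ∥ AC]
2. C_y = 7  [AD ∥ CB ∩ DB ∥ AC]
   → C = (24, 7)
3. E_x = 0  [E is the midpoint of AD]
4. E_y = 9  [E is the midpoint of AD]
   → E = (0, 9)

C = (24, 7)
E = (0, 9)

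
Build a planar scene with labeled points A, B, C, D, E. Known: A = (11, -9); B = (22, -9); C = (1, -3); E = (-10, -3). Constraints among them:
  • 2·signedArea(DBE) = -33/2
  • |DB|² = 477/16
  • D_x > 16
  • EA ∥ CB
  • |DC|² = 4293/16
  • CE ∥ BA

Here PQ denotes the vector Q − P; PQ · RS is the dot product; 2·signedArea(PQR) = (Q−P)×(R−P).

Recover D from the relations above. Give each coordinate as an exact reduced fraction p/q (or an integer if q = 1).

D = (67/4, -15/2)

1. D_x = 67/4  [line -6·x + -32·y + -279/2 = 0 ∩ |DC|² = 4293/16]
2. D_y = -15/2  [line -6·x + -32·y + -279/2 = 0 ∩ |DC|² = 4293/16]
   → D = (67/4, -15/2)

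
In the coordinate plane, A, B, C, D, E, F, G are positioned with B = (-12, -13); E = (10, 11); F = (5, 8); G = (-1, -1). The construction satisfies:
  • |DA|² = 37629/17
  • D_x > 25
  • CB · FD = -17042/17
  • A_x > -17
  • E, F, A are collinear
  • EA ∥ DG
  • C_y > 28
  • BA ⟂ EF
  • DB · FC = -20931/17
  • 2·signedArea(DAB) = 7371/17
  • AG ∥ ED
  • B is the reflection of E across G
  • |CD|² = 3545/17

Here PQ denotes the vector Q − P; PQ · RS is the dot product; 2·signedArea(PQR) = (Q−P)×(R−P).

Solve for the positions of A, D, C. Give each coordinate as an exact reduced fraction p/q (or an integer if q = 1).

A = (-285/17, -86/17)
C = (22, 29)
D = (438/17, 256/17)

1. A_x = -285/17  [E, F, A are collinear ∩ BA ⟂ EF]
2. A_y = -86/17  [E, F, A are collinear ∩ BA ⟂ EF]
   → A = (-285/17, -86/17)
3. D_x = 438/17  [EA ∥ DG ∩ AG ∥ ED]
4. D_y = 256/17  [EA ∥ DG ∩ AG ∥ ED]
   → D = (438/17, 256/17)
5. C_x = 22  [CB · FD = -17042/17 ∩ DB · FC = -20931/17]
6. C_y = 29  [CB · FD = -17042/17 ∩ DB · FC = -20931/17]
   → C = (22, 29)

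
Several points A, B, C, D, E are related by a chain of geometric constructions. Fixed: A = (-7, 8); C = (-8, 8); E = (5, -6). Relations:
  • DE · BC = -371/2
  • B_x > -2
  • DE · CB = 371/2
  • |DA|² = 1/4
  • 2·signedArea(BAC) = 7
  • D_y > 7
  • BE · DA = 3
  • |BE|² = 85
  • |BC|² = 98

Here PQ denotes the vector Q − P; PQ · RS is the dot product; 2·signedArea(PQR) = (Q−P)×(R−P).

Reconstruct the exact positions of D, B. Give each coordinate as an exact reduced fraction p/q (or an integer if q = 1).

1. B_y = 1  [2·signedArea(BAC) = 7]
2. B_x = -1  [|BC|² = 98]
   → B = (-1, 1)
3. D_x = -15/2  [DE · BC = -371/2 ∩ BE · DA = 3]
4. D_y = 8  [DE · BC = -371/2 ∩ BE · DA = 3]
   → D = (-15/2, 8)

B = (-1, 1)
D = (-15/2, 8)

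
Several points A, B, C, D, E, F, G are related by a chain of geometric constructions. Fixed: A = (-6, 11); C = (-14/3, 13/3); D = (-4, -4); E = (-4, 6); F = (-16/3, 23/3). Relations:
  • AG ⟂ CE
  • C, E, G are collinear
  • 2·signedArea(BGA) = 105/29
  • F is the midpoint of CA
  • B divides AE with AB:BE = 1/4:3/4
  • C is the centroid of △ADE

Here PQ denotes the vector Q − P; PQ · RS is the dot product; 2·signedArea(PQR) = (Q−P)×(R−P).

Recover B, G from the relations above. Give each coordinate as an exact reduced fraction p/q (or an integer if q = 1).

B = (-11/2, 39/4)
G = (-74/29, 279/29)

1. B_x = -11/2  [B divides AE with AB:BE = 1/4:3/4]
2. B_y = 39/4  [B divides AE with AB:BE = 1/4:3/4]
   → B = (-11/2, 39/4)
3. G_x = -74/29  [C, E, G are collinear ∩ AG ⟂ CE]
4. G_y = 279/29  [C, E, G are collinear ∩ AG ⟂ CE]
   → G = (-74/29, 279/29)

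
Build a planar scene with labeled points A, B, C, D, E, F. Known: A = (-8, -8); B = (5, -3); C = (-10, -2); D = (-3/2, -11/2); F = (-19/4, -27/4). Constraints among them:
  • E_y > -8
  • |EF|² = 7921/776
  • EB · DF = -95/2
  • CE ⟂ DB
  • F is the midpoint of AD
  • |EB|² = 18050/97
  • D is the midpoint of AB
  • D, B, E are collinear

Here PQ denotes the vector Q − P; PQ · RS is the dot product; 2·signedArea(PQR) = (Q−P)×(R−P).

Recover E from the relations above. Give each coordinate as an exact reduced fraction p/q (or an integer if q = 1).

E = (-750/97, -766/97)

1. E_x = -750/97  [D, B, E are collinear ∩ CE ⟂ DB]
2. E_y = -766/97  [D, B, E are collinear ∩ CE ⟂ DB]
   → E = (-750/97, -766/97)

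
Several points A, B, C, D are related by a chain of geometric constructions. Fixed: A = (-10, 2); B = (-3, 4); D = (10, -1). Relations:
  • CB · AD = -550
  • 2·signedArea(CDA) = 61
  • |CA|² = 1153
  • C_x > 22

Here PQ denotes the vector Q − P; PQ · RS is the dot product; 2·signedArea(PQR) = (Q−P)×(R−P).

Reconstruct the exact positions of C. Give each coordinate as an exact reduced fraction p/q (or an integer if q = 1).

1. C_x = 23  [2·signedArea(CDA) = 61 ∩ CB · AD = -550]
2. C_y = -6  [2·signedArea(CDA) = 61 ∩ CB · AD = -550]
   → C = (23, -6)

C = (23, -6)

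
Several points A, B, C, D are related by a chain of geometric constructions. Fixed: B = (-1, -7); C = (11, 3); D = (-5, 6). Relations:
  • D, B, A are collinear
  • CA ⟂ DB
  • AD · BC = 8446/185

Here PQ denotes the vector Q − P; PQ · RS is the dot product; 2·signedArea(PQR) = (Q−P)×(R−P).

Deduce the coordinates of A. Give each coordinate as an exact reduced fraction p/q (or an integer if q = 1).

1. A_x = -513/185  [D, B, A are collinear ∩ CA ⟂ DB]
2. A_y = -229/185  [D, B, A are collinear ∩ CA ⟂ DB]
   → A = (-513/185, -229/185)

A = (-513/185, -229/185)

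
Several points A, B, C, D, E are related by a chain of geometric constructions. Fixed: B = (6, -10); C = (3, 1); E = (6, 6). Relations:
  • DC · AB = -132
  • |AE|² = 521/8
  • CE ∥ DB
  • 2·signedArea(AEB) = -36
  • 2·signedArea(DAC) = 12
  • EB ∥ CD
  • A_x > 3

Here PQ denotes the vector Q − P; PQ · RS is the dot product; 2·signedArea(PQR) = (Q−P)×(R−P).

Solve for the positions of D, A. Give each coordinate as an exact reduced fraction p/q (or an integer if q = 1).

A = (15/4, -7/4)
D = (3, -15)

1. D_x = 3  [CE ∥ DB ∩ EB ∥ CD]
2. D_y = -15  [CE ∥ DB ∩ EB ∥ CD]
   → D = (3, -15)
3. A_x = 15/4  [2·signedArea(AEB) = -36 ∩ DC · AB = -132]
4. A_y = -7/4  [2·signedArea(AEB) = -36 ∩ DC · AB = -132]
   → A = (15/4, -7/4)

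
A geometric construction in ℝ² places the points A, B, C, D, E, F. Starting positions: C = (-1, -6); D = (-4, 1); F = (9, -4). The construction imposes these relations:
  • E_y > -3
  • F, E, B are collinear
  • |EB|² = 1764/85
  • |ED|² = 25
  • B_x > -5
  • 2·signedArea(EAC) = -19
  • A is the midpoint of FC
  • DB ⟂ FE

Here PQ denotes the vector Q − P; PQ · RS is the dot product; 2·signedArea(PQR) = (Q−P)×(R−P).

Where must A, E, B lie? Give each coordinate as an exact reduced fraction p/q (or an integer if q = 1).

1. A_x = 4  [A is the midpoint of FC]
2. A_y = -5  [A is the midpoint of FC]
   → A = (4, -5)
3. E_x = 0  [line 1·x + -5·y + -10 = 0 ∩ |ED|² = 25]
4. E_y = -2  [line 1·x + -5·y + -10 = 0 ∩ |ED|² = 25]
   → E = (0, -2)
5. B_x = -378/85  [F, E, B are collinear ∩ DB ⟂ FE]
6. B_y = -86/85  [F, E, B are collinear ∩ DB ⟂ FE]
   → B = (-378/85, -86/85)

A = (4, -5)
B = (-378/85, -86/85)
E = (0, -2)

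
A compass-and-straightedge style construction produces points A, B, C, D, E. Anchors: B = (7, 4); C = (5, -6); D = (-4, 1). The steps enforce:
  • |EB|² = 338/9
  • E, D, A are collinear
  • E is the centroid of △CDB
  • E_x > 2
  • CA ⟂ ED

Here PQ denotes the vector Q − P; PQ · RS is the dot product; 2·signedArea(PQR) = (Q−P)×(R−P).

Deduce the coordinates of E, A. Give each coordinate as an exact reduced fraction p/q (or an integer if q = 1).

A = (6, -1)
E = (8/3, -1/3)

1. E_x = 8/3  [E is the centroid of △CDB]
2. E_y = -1/3  [E is the centroid of △CDB]
   → E = (8/3, -1/3)
3. A_x = 6  [E, D, A are collinear ∩ CA ⟂ ED]
4. A_y = -1  [E, D, A are collinear ∩ CA ⟂ ED]
   → A = (6, -1)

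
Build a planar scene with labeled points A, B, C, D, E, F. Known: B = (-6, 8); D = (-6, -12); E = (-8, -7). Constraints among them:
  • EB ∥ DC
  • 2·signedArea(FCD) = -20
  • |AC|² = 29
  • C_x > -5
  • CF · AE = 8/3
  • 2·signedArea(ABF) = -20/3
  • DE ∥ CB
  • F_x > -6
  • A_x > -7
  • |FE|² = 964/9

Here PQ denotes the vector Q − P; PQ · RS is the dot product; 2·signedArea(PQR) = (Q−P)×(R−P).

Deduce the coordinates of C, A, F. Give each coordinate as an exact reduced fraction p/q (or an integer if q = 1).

1. C_x = -4  [DE ∥ CB ∩ EB ∥ DC]
2. C_y = 3  [DE ∥ CB ∩ EB ∥ DC]
   → C = (-4, 3)
3. F_x = -16/3  [line 15·x + -2·y + 86 = 0 ∩ |FE|² = 964/9]
4. F_y = 3  [line 15·x + -2·y + 86 = 0 ∩ |FE|² = 964/9]
   → F = (-16/3, 3)
5. A_x = -6  [2·signedArea(ABF) = -20/3 ∩ CF · AE = 8/3]
6. A_y = -2  [2·signedArea(ABF) = -20/3 ∩ CF · AE = 8/3]
   → A = (-6, -2)

A = (-6, -2)
C = (-4, 3)
F = (-16/3, 3)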